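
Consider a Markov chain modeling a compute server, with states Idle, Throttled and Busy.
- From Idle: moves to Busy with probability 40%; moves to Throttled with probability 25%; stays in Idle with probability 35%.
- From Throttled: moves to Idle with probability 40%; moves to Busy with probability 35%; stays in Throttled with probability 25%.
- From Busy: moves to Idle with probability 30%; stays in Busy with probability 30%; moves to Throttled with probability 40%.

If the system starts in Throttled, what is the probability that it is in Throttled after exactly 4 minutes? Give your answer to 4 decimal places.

Propagate the distribution vector 4 minutes from Throttled.
After 0 minutes: (0.0000, 1.0000, 0.0000)
After 1 minute: (0.4000, 0.2500, 0.3500)
After 2 minutes: (0.3450, 0.3025, 0.3525)
After 3 minutes: (0.3475, 0.3029, 0.3496)
After 4 minutes: (0.3477, 0.3024, 0.3499)
P(in Throttled after 4 minutes) = 0.3024

0.3024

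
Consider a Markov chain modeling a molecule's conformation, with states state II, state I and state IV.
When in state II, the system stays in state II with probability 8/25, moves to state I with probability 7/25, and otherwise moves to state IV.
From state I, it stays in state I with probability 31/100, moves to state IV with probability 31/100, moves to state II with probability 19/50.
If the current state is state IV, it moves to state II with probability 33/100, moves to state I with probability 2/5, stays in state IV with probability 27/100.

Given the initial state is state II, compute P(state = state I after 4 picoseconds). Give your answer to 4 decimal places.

Propagate the distribution vector 4 picoseconds from state II.
After 0 picoseconds: (1.0000, 0.0000, 0.0000)
After 1 picosecond: (0.3200, 0.2800, 0.4000)
After 2 picoseconds: (0.3408, 0.3364, 0.3228)
After 3 picoseconds: (0.3434, 0.3288, 0.3278)
After 4 picoseconds: (0.3430, 0.3292, 0.3278)
P(in state I after 4 picoseconds) = 0.3292

0.3292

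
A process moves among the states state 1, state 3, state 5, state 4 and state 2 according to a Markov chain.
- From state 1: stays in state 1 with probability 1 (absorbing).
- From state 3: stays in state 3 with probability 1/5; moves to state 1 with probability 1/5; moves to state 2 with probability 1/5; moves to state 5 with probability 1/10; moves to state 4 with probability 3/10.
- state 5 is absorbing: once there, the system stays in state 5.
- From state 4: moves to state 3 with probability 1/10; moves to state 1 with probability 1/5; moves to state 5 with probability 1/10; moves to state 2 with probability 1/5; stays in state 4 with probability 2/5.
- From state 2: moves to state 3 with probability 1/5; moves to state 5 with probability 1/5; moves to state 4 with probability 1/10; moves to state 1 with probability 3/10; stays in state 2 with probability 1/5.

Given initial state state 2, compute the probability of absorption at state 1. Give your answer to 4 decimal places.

Let h(s) be the probability of absorption at state 1 starting from transient state s. Then h(state 1) = 1 and h(state 5) = 0. By first-step analysis:
h(state 3) = 0.2·1 + 0.2·h(state 3) + 0.1·0 + 0.3·h(state 4) + 0.2·h(state 2)
h(state 4) = 0.2·1 + 0.1·h(state 3) + 0.1·0 + 0.4·h(state 4) + 0.2·h(state 2)
h(state 2) = 0.3·1 + 0.2·h(state 3) + 0.2·0 + 0.1·h(state 4) + 0.2·h(state 2)
Solving: h(state 3) = 0.6471, h(state 4) = 0.6471, h(state 2) = 0.6176.
Starting from state 2, the probability is 0.6176.

0.6176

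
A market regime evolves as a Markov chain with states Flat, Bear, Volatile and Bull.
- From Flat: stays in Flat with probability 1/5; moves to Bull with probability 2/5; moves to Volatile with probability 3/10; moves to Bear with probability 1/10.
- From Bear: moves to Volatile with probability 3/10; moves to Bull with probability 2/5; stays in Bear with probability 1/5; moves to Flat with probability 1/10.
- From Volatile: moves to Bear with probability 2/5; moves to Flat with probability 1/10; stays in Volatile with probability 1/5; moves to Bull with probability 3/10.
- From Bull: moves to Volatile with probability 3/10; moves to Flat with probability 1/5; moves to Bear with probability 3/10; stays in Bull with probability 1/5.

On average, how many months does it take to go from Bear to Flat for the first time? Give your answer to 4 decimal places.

7.6301

Let t(s) be the expected number of months to first reach Flat from state s, with t(Flat) = 0. Conditioning on the first month:
t(Bear) = 1 + 0.2·t(Bear) + 0.3·t(Volatile) + 0.4·t(Bull)
t(Volatile) = 1 + 0.4·t(Bear) + 0.2·t(Volatile) + 0.3·t(Bull)
t(Bull) = 1 + 0.3·t(Bear) + 0.3·t(Volatile) + 0.2·t(Bull)
Solving: t(Bear) = 7.6301, t(Volatile) = 7.6879, t(Bull) = 6.9942.
Expected months from Bear to Flat: 7.6301.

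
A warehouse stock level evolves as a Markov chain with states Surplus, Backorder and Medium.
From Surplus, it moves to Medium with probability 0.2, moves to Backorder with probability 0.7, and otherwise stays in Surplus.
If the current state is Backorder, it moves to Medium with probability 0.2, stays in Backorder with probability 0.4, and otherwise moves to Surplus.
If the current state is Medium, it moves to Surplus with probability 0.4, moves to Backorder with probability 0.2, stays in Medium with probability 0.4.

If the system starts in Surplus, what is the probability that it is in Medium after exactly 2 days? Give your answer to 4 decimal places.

Sum over the intermediate state after 1 day:
P = P(Surplus→Surplus)·P(Surplus→Medium) + P(Surplus→Backorder)·P(Backorder→Medium) + P(Surplus→Medium)·P(Medium→Medium)
  = 0.1×0.2 + 0.7×0.2 + 0.2×0.4
  = 0.0200 + 0.1400 + 0.0800 = 0.2400

0.2400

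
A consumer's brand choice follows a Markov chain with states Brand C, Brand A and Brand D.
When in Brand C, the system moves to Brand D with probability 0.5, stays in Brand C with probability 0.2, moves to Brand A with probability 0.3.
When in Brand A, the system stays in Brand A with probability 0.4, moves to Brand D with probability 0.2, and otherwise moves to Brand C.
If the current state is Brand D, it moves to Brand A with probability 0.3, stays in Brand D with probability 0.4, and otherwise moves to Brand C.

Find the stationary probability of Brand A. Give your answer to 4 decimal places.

Let the stationary distribution be π with π = πP and π_1 + π_2 + π_3 = 1.
π_1 = 0.2·π_1 + 0.4·π_2 + 0.3·π_3
π_2 = 0.3·π_1 + 0.4·π_2 + 0.3·π_3
Solving with the normalization constraint gives π = (0.3030, 0.3333, 0.3636).
So the stationary probability of Brand A is 0.3333.

0.3333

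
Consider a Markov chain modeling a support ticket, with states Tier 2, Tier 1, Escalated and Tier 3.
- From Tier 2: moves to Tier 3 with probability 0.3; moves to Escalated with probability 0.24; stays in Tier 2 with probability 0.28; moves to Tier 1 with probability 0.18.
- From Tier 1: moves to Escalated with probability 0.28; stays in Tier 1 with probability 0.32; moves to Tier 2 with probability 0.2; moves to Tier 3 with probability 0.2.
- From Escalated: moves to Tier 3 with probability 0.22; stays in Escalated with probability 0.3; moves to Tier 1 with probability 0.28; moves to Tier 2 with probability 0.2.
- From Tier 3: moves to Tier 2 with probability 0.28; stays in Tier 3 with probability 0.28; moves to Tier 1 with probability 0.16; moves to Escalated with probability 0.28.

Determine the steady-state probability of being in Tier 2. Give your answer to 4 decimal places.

Let the stationary distribution be π with π = πP and π_1 + π_2 + π_3 + π_4 = 1.
π_1 = 0.28·π_1 + 0.2·π_2 + 0.2·π_3 + 0.28·π_4
π_2 = 0.18·π_1 + 0.32·π_2 + 0.28·π_3 + 0.16·π_4
π_3 = 0.24·π_1 + 0.28·π_2 + 0.3·π_3 + 0.28·π_4
Solving with the normalization constraint gives π = (0.2391, 0.2356, 0.2760, 0.2494).
So the stationary probability of Tier 2 is 0.2391.

0.2391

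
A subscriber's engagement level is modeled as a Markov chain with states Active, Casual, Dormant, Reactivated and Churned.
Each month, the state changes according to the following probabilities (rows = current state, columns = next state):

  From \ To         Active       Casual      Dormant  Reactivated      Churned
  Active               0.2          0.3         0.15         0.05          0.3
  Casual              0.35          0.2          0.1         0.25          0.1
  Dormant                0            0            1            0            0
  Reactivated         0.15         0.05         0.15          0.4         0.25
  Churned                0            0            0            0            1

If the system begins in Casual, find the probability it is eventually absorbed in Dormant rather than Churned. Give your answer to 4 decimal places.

Let h(s) be the probability of absorption at Dormant starting from transient state s. Then h(Dormant) = 1 and h(Churned) = 0. By first-step analysis:
h(Active) = 0.2·h(Active) + 0.3·h(Casual) + 0.15·1 + 0.05·h(Reactivated) + 0.3·0
h(Casual) = 0.35·h(Active) + 0.2·h(Casual) + 0.1·1 + 0.25·h(Reactivated) + 0.1·0
h(Reactivated) = 0.15·h(Active) + 0.05·h(Casual) + 0.15·1 + 0.4·h(Reactivated) + 0.25·0
Solving: h(Active) = 0.3606, h(Casual) = 0.3995, h(Reactivated) = 0.3735.
Starting from Casual, the probability is 0.3995.

0.3995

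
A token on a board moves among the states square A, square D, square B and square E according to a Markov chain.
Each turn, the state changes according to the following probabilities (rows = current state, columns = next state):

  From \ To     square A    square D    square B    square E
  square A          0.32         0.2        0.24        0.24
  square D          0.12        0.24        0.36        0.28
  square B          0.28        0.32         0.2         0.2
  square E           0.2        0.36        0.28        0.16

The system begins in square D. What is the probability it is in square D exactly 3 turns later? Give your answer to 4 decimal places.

0.2778

Propagate the distribution vector 3 turns from square D.
After 0 turns: (0.0000, 1.0000, 0.0000, 0.0000)
After 1 turn: (0.1200, 0.2400, 0.3600, 0.2800)
After 2 turns: (0.2240, 0.2976, 0.2656, 0.2128)
After 3 turns: (0.2243, 0.2778, 0.2736, 0.2243)
P(in square D after 3 turns) = 0.2778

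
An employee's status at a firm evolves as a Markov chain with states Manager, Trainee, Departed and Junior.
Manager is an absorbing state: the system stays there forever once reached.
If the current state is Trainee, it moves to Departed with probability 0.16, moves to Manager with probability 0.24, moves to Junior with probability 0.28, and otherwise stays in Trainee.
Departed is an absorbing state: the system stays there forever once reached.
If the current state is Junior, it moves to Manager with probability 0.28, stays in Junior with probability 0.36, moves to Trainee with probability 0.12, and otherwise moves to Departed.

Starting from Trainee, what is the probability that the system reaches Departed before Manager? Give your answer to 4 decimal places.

0.4223

Let h(s) be the probability of absorption at Departed starting from transient state s. Then h(Departed) = 1 and h(Manager) = 0. By first-step analysis:
h(Trainee) = 0.24·0 + 0.32·h(Trainee) + 0.16·1 + 0.28·h(Junior)
h(Junior) = 0.28·0 + 0.12·h(Trainee) + 0.24·1 + 0.36·h(Junior)
Solving: h(Trainee) = 0.4223, h(Junior) = 0.4542.
Starting from Trainee, the probability is 0.4223.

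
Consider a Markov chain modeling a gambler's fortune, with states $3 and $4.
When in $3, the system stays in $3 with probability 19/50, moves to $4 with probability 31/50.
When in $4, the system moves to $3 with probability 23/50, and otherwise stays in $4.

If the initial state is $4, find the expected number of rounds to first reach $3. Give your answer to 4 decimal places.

2.1739

Let t(s) be the expected number of rounds to first reach $3 from state s, with t($3) = 0. Conditioning on the first round:
t($4) = 1 + 0.54·t($4)
Solving: t($4) = 2.1739.
Expected rounds from $4 to $3: 2.1739.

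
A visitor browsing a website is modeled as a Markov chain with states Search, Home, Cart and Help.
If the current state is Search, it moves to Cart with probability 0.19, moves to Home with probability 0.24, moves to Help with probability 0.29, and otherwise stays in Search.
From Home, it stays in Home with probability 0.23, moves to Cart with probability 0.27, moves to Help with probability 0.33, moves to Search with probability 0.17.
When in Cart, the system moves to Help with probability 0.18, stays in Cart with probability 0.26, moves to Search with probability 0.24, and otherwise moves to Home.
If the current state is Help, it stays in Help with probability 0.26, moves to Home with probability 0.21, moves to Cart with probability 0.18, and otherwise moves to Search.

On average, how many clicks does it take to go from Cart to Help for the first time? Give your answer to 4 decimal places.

Let t(s) be the expected number of clicks to first reach Help from state s, with t(Help) = 0. Conditioning on the first click:
t(Search) = 1 + 0.28·t(Search) + 0.24·t(Home) + 0.19·t(Cart)
t(Home) = 1 + 0.17·t(Search) + 0.23·t(Home) + 0.27·t(Cart)
t(Cart) = 1 + 0.24·t(Search) + 0.32·t(Home) + 0.26·t(Cart)
Solving: t(Search) = 3.6320, t(Home) = 3.5214, t(Cart) = 4.0521.
Expected clicks from Cart to Help: 4.0521.

4.0521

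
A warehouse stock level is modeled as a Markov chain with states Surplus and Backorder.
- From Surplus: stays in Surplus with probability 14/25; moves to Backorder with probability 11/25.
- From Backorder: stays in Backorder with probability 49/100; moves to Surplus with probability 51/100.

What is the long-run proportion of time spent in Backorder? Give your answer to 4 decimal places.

0.4632

Let the stationary distribution be π with π = πP and π_1 + π_2 = 1.
π_1 = 0.56·π_1 + 0.51·π_2
Solving with the normalization constraint gives π = (0.5368, 0.4632).
So the stationary probability of Backorder is 0.4632.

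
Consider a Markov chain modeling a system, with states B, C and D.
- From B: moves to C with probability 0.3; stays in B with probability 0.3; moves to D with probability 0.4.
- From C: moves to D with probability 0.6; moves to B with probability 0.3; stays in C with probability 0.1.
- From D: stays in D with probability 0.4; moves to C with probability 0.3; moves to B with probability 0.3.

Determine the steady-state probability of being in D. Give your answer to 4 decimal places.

Let the stationary distribution be π with π = πP and π_1 + π_2 + π_3 = 1.
π_1 = 0.3·π_1 + 0.3·π_2 + 0.3·π_3
π_2 = 0.3·π_1 + 0.1·π_2 + 0.3·π_3
Solving with the normalization constraint gives π = (0.3000, 0.2500, 0.4500).
So the stationary probability of D is 0.4500.

0.4500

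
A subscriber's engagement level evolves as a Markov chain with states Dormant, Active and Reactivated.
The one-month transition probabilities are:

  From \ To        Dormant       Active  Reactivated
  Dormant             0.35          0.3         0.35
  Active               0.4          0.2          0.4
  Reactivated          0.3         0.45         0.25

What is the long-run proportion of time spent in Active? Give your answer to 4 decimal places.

Let the stationary distribution be π with π = πP and π_1 + π_2 + π_3 = 1.
π_1 = 0.35·π_1 + 0.4·π_2 + 0.3·π_3
π_2 = 0.3·π_1 + 0.2·π_2 + 0.45·π_3
Solving with the normalization constraint gives π = (0.3493, 0.3181, 0.3326).
So the stationary probability of Active is 0.3181.

0.3181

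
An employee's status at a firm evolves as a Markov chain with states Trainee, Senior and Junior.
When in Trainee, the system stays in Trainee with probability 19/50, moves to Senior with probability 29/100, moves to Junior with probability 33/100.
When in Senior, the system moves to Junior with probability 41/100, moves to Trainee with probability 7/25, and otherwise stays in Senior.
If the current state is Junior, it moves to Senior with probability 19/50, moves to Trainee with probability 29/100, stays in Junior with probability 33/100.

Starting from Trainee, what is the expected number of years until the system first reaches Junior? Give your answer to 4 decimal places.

Let t(s) be the expected number of years to first reach Junior from state s, with t(Junior) = 0. Conditioning on the first year:
t(Trainee) = 1 + 0.38·t(Trainee) + 0.29·t(Senior)
t(Senior) = 1 + 0.28·t(Trainee) + 0.31·t(Senior)
Solving: t(Trainee) = 2.8275, t(Senior) = 2.5967.
Expected years from Trainee to Junior: 2.8275.

2.8275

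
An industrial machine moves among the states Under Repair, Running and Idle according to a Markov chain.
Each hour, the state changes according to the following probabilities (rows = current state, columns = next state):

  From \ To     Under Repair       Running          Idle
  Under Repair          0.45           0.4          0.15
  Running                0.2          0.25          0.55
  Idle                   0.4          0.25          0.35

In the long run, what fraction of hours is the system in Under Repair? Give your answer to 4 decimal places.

Let the stationary distribution be π with π = πP and π_1 + π_2 + π_3 = 1.
π_1 = 0.45·π_1 + 0.2·π_2 + 0.4·π_3
π_2 = 0.4·π_1 + 0.25·π_2 + 0.25·π_3
Solving with the normalization constraint gives π = (0.3571, 0.3036, 0.3393).
So the stationary probability of Under Repair is 0.3571.

0.3571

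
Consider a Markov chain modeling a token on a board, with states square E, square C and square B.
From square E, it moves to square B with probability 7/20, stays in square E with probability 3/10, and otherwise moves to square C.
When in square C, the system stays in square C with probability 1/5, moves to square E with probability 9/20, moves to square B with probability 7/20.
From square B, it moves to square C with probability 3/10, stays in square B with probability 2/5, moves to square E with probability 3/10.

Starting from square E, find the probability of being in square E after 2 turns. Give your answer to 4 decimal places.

Sum over the intermediate state after 1 turn:
P = P(square E→square E)·P(square E→square E) + P(square E→square C)·P(square C→square E) + P(square E→square B)·P(square B→square E)
  = 0.3×0.3 + 0.35×0.45 + 0.35×0.3
  = 0.0900 + 0.1575 + 0.1050 = 0.3525

0.3525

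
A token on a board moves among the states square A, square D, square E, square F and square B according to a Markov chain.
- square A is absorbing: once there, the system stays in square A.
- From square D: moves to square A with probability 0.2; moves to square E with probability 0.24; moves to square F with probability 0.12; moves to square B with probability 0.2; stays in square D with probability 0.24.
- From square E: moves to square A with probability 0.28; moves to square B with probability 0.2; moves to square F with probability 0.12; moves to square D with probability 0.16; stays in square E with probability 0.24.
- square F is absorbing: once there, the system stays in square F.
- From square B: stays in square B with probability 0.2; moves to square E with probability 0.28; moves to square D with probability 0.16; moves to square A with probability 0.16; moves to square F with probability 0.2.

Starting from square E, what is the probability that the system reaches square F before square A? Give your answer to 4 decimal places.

Let h(s) be the probability of absorption at square F starting from transient state s. Then h(square F) = 1 and h(square A) = 0. By first-step analysis:
h(square D) = 0.2·0 + 0.24·h(square D) + 0.24·h(square E) + 0.12·1 + 0.2·h(square B)
h(square E) = 0.28·0 + 0.16·h(square D) + 0.24·h(square E) + 0.12·1 + 0.2·h(square B)
h(square B) = 0.16·0 + 0.16·h(square D) + 0.28·h(square E) + 0.2·1 + 0.2·h(square B)
Solving: h(square D) = 0.3910, h(square E) = 0.3597, h(square B) = 0.4541.
Starting from square E, the probability is 0.3597.

0.3597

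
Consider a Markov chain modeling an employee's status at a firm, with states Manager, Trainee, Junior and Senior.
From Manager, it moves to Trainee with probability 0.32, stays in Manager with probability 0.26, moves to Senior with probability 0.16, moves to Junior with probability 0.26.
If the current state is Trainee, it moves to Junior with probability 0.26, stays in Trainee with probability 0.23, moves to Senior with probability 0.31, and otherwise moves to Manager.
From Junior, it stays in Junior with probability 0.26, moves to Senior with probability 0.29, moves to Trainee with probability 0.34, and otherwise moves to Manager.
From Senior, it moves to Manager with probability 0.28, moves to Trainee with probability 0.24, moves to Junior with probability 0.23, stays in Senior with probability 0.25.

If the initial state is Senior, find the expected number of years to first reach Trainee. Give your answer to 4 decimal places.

3.5319

Let t(s) be the expected number of years to first reach Trainee from state s, with t(Trainee) = 0. Conditioning on the first year:
t(Manager) = 1 + 0.26·t(Manager) + 0.26·t(Junior) + 0.16·t(Senior)
t(Junior) = 1 + 0.11·t(Manager) + 0.26·t(Junior) + 0.29·t(Senior)
t(Senior) = 1 + 0.28·t(Manager) + 0.23·t(Junior) + 0.25·t(Senior)
Solving: t(Manager) = 3.2456, t(Junior) = 3.2179, t(Senior) = 3.5319.
Expected years from Senior to Trainee: 3.5319.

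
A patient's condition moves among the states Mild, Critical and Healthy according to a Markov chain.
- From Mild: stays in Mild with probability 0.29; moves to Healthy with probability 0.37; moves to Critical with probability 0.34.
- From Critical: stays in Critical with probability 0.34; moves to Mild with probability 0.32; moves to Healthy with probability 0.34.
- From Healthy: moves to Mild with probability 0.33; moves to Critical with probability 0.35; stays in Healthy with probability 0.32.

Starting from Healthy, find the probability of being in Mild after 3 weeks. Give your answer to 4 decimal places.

Propagate the distribution vector 3 weeks from Healthy.
After 0 weeks: (0.0000, 0.0000, 1.0000)
After 1 week: (0.3300, 0.3500, 0.3200)
After 2 weeks: (0.3133, 0.3432, 0.3435)
After 3 weeks: (0.3140, 0.3434, 0.3425)
P(in Mild after 3 weeks) = 0.3140

0.3140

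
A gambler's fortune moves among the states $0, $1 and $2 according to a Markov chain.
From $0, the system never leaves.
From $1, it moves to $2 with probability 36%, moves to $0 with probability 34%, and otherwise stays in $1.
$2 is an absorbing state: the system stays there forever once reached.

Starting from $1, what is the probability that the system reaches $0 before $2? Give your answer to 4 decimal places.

0.4857

Let h(s) be the probability of absorption at $0 starting from transient state s. Then h($0) = 1 and h($2) = 0. By first-step analysis:
h($1) = 0.34·1 + 0.3·h($1) + 0.36·0
Solving: h($1) = 0.4857.
Starting from $1, the probability is 0.4857.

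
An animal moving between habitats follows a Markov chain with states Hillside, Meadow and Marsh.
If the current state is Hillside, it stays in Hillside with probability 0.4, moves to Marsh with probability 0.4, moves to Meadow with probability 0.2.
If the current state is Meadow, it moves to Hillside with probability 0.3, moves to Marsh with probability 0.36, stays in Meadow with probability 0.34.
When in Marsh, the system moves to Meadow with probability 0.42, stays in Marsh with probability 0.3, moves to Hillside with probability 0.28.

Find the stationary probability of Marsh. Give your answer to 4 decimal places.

Let the stationary distribution be π with π = πP and π_1 + π_2 + π_3 = 1.
π_1 = 0.4·π_1 + 0.3·π_2 + 0.28·π_3
π_2 = 0.2·π_1 + 0.34·π_2 + 0.42·π_3
Solving with the normalization constraint gives π = (0.3255, 0.3226, 0.3519).
So the stationary probability of Marsh is 0.3519.

0.3519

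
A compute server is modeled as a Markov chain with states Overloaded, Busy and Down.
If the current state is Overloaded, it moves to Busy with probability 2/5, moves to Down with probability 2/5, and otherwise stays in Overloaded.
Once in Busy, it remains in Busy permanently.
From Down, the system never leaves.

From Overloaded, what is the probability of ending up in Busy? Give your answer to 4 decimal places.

0.5000

Let h(s) be the probability of absorption at Busy starting from transient state s. Then h(Busy) = 1 and h(Down) = 0. By first-step analysis:
h(Overloaded) = 0.2·h(Overloaded) + 0.4·1 + 0.4·0
Solving: h(Overloaded) = 0.5000.
Starting from Overloaded, the probability is 0.5000.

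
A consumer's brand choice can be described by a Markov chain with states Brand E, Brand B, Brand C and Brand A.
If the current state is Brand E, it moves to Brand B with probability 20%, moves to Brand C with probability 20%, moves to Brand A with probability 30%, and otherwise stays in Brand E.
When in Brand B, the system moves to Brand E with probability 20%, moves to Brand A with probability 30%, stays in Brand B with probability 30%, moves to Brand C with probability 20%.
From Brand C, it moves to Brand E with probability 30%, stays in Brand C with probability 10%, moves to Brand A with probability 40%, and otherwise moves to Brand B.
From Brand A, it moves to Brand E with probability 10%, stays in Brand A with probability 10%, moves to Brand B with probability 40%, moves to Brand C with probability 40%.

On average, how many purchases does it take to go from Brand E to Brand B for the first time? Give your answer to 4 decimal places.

Let t(s) be the expected number of purchases to first reach Brand B from state s, with t(Brand B) = 0. Conditioning on the first purchase:
t(Brand E) = 1 + 0.3·t(Brand E) + 0.2·t(Brand C) + 0.3·t(Brand A)
t(Brand C) = 1 + 0.3·t(Brand E) + 0.1·t(Brand C) + 0.4·t(Brand A)
t(Brand A) = 1 + 0.1·t(Brand E) + 0.4·t(Brand C) + 0.1·t(Brand A)
Solving: t(Brand E) = 3.9394, t(Brand C) = 3.8788, t(Brand A) = 3.2727.
Expected purchases from Brand E to Brand B: 3.9394.

3.9394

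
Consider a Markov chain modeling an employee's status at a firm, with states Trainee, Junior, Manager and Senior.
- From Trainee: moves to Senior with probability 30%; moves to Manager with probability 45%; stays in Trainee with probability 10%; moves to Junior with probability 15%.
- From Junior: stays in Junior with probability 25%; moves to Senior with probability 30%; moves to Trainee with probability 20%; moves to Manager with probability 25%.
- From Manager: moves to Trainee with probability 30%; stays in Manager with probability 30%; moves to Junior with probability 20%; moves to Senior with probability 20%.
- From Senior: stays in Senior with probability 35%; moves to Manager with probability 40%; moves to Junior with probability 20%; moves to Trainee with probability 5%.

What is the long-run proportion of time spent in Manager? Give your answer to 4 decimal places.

0.3441

Let the stationary distribution be π with π = πP and π_1 + π_2 + π_3 + π_4 = 1.
π_1 = 0.1·π_1 + 0.2·π_2 + 0.3·π_3 + 0.05·π_4
π_2 = 0.15·π_1 + 0.25·π_2 + 0.2·π_3 + 0.2·π_4
π_3 = 0.45·π_1 + 0.25·π_2 + 0.3·π_3 + 0.4·π_4
Solving with the normalization constraint gives π = (0.1750, 0.2013, 0.3441, 0.2796).
So the stationary probability of Manager is 0.3441.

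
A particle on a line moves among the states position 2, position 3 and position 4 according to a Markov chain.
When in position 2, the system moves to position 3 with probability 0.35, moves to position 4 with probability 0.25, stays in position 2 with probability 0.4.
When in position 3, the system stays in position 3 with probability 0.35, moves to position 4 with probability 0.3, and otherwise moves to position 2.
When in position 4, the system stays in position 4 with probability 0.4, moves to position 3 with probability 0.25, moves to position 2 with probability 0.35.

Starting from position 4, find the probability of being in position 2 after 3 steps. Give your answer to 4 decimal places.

0.3684

Propagate the distribution vector 3 steps from position 4.
After 0 steps: (0.0000, 0.0000, 1.0000)
After 1 step: (0.3500, 0.2500, 0.4000)
After 2 steps: (0.3675, 0.3100, 0.3225)
After 3 steps: (0.3684, 0.3178, 0.3139)
P(in position 2 after 3 steps) = 0.3684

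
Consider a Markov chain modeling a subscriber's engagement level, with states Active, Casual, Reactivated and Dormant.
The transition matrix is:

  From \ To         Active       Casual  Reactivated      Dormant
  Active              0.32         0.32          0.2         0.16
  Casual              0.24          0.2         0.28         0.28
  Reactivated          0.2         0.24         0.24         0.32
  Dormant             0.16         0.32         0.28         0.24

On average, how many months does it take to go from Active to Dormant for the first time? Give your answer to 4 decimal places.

4.3624

Let t(s) be the expected number of months to first reach Dormant from state s, with t(Dormant) = 0. Conditioning on the first month:
t(Active) = 1 + 0.32·t(Active) + 0.32·t(Casual) + 0.2·t(Reactivated)
t(Casual) = 1 + 0.24·t(Active) + 0.2·t(Casual) + 0.28·t(Reactivated)
t(Reactivated) = 1 + 0.2·t(Active) + 0.24·t(Casual) + 0.24·t(Reactivated)
Solving: t(Active) = 4.3624, t(Casual) = 3.8462, t(Reactivated) = 3.6784.
Expected months from Active to Dormant: 4.3624.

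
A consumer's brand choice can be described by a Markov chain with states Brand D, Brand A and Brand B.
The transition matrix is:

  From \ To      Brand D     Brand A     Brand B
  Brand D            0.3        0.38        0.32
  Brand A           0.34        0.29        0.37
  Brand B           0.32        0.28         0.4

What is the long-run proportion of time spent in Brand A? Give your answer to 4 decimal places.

0.3151

Let the stationary distribution be π with π = πP and π_1 + π_2 + π_3 = 1.
π_1 = 0.3·π_1 + 0.34·π_2 + 0.32·π_3
π_2 = 0.38·π_1 + 0.29·π_2 + 0.28·π_3
Solving with the normalization constraint gives π = (0.3199, 0.3151, 0.3650).
So the stationary probability of Brand A is 0.3151.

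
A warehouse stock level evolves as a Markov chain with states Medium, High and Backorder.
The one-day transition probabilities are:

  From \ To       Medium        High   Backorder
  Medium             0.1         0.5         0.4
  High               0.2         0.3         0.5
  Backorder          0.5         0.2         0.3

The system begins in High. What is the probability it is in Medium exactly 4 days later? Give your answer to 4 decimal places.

Propagate the distribution vector 4 days from High.
After 0 days: (0.0000, 1.0000, 0.0000)
After 1 day: (0.2000, 0.3000, 0.5000)
After 2 days: (0.3300, 0.2900, 0.3800)
After 3 days: (0.2810, 0.3280, 0.3910)
After 4 days: (0.2892, 0.3171, 0.3937)
P(in Medium after 4 days) = 0.2892

0.2892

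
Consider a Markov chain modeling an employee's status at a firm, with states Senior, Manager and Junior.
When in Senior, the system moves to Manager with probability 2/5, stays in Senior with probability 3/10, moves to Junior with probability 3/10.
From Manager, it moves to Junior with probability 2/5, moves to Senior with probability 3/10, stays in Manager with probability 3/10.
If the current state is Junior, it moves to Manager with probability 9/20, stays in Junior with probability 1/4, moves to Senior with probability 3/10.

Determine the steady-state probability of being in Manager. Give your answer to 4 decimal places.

0.3783

Let the stationary distribution be π with π = πP and π_1 + π_2 + π_3 = 1.
π_1 = 0.3·π_1 + 0.3·π_2 + 0.3·π_3
π_2 = 0.4·π_1 + 0.3·π_2 + 0.45·π_3
Solving with the normalization constraint gives π = (0.3000, 0.3783, 0.3217).
So the stationary probability of Manager is 0.3783.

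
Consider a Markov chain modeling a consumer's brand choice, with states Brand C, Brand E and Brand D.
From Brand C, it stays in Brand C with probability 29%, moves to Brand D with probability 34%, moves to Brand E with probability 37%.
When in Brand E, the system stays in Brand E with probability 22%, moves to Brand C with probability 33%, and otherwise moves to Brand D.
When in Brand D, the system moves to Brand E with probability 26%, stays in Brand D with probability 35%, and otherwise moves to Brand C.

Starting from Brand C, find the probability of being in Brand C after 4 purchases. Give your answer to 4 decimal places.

0.3389

Propagate the distribution vector 4 purchases from Brand C.
After 0 purchases: (1.0000, 0.0000, 0.0000)
After 1 purchase: (0.2900, 0.3700, 0.3400)
After 2 purchases: (0.3388, 0.2771, 0.3841)
After 3 purchases: (0.3395, 0.2862, 0.3743)
After 4 purchases: (0.3389, 0.2859, 0.3752)
P(in Brand C after 4 purchases) = 0.3389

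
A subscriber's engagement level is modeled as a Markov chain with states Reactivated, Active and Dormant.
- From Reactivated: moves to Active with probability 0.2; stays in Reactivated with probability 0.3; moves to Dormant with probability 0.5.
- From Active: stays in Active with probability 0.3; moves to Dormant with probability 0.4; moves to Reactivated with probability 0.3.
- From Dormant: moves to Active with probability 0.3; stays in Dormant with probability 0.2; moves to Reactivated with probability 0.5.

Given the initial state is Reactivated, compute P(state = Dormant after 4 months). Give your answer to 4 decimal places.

Propagate the distribution vector 4 months from Reactivated.
After 0 months: (1.0000, 0.0000, 0.0000)
After 1 month: (0.3000, 0.2000, 0.5000)
After 2 months: (0.4000, 0.2700, 0.3300)
After 3 months: (0.3660, 0.2600, 0.3740)
After 4 months: (0.3748, 0.2634, 0.3618)
P(in Dormant after 4 months) = 0.3618

0.3618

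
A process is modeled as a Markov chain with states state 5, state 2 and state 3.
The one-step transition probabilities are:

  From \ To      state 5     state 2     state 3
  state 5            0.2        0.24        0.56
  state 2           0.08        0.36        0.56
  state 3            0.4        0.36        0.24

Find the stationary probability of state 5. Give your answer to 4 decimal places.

Let the stationary distribution be π with π = πP and π_1 + π_2 + π_3 = 1.
π_1 = 0.2·π_1 + 0.08·π_2 + 0.4·π_3
π_2 = 0.24·π_1 + 0.36·π_2 + 0.36·π_3
Solving with the normalization constraint gives π = (0.2452, 0.3306, 0.4242).
So the stationary probability of state 5 is 0.2452.

0.2452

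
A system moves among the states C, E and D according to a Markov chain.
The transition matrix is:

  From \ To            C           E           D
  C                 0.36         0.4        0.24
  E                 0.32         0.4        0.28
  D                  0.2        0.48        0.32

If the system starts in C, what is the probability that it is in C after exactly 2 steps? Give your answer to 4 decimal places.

0.3056

Sum over the intermediate state after 1 step:
P = P(C→C)·P(C→C) + P(C→E)·P(E→C) + P(C→D)·P(D→C)
  = 0.36×0.36 + 0.4×0.32 + 0.24×0.2
  = 0.1296 + 0.1280 + 0.0480 = 0.3056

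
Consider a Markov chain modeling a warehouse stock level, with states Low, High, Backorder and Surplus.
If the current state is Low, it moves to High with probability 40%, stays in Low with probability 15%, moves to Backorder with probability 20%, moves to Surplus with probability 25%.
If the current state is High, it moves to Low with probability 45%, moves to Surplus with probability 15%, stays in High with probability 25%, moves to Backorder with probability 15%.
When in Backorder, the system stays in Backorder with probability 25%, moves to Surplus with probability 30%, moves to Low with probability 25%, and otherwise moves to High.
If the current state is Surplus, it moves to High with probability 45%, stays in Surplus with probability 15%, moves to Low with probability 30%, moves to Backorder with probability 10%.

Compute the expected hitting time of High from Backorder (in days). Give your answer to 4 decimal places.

Let t(s) be the expected number of days to first reach High from state s, with t(High) = 0. Conditioning on the first day:
t(Low) = 1 + 0.15·t(Low) + 0.2·t(Backorder) + 0.25·t(Surplus)
t(Backorder) = 1 + 0.25·t(Low) + 0.25·t(Backorder) + 0.3·t(Surplus)
t(Surplus) = 1 + 0.3·t(Low) + 0.1·t(Backorder) + 0.15·t(Surplus)
Solving: t(Low) = 2.6692, t(Backorder) = 3.2221, t(Surplus) = 2.4976.
Expected days from Backorder to High: 3.2221.

3.2221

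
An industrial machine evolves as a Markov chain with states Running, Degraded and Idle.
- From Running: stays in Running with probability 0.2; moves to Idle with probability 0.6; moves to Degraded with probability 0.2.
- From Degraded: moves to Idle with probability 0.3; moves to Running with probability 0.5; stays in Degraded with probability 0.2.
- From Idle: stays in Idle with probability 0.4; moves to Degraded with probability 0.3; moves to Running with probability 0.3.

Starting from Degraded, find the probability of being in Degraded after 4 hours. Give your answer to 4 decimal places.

0.2435

Propagate the distribution vector 4 hours from Degraded.
After 0 hours: (0.0000, 1.0000, 0.0000)
After 1 hour: (0.5000, 0.2000, 0.3000)
After 2 hours: (0.2900, 0.2300, 0.4800)
After 3 hours: (0.3170, 0.2480, 0.4350)
After 4 hours: (0.3179, 0.2435, 0.4386)
P(in Degraded after 4 hours) = 0.2435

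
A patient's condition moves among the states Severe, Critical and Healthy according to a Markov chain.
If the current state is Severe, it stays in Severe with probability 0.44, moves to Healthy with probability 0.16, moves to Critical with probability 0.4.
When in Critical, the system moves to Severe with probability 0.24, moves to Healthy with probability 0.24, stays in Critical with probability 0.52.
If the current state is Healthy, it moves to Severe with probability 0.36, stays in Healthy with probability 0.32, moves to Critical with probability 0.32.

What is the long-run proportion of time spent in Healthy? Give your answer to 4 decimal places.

0.2318

Let the stationary distribution be π with π = πP and π_1 + π_2 + π_3 = 1.
π_1 = 0.44·π_1 + 0.24·π_2 + 0.36·π_3
π_2 = 0.4·π_1 + 0.52·π_2 + 0.32·π_3
Solving with the normalization constraint gives π = (0.3348, 0.4335, 0.2318).
So the stationary probability of Healthy is 0.2318.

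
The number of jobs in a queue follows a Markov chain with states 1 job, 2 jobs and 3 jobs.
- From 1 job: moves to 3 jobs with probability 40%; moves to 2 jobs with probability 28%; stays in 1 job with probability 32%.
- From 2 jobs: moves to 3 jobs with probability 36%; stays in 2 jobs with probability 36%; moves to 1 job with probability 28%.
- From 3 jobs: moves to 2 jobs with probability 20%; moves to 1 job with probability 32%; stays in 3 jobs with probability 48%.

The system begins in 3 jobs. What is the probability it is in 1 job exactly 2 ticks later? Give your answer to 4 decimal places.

Sum over the intermediate state after 1 tick:
P = P(3 jobs→1 job)·P(1 job→1 job) + P(3 jobs→2 jobs)·P(2 jobs→1 job) + P(3 jobs→3 jobs)·P(3 jobs→1 job)
  = 0.32×0.32 + 0.2×0.28 + 0.48×0.32
  = 0.1024 + 0.0560 + 0.1536 = 0.3120

0.3120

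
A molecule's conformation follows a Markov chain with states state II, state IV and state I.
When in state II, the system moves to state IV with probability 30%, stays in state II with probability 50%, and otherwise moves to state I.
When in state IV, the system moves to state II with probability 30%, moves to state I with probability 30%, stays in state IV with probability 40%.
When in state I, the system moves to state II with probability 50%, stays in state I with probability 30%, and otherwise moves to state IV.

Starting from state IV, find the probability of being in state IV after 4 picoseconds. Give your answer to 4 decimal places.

Propagate the distribution vector 4 picoseconds from state IV.
After 0 picoseconds: (0.0000, 1.0000, 0.0000)
After 1 picosecond: (0.3000, 0.4000, 0.3000)
After 2 picoseconds: (0.4200, 0.3100, 0.2700)
After 3 picoseconds: (0.4380, 0.3040, 0.2580)
After 4 picoseconds: (0.4392, 0.3046, 0.2562)
P(in state IV after 4 picoseconds) = 0.3046

0.3046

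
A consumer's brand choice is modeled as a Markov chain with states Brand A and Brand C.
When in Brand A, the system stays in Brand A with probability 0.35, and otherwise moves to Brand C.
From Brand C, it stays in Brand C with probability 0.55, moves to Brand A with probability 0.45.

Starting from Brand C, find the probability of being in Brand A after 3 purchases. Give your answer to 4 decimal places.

0.4095

Propagate the distribution vector 3 purchases from Brand C.
After 0 purchases: (0.0000, 1.0000)
After 1 purchase: (0.4500, 0.5500)
After 2 purchases: (0.4050, 0.5950)
After 3 purchases: (0.4095, 0.5905)
P(in Brand A after 3 purchases) = 0.4095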